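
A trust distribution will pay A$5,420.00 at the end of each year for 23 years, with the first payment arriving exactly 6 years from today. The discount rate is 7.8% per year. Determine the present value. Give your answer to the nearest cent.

Ordinary annuity of 23 payments, first payment at period 6.
Periodic rate r = 0.078 per year.
The ordinary-annuity PV formula values the stream one period before the first payment (period 5); discount that back 5 periods:
PV₀ = 5,420 × [1 − (1+r)^−23] / r × (1+r)^−5 = A$39,248.55

A$39,248.55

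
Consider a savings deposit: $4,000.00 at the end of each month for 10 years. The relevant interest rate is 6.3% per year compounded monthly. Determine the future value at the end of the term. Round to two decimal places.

$666,300.08

This is an ordinary annuity: 120 deposits of $4,000.00 at the end of each month.
Periodic rate r = 0.063/12 per month; n is counted in months.
FV = PMT × [((1+r)^n − 1)/r] = 4,000 × [(1+r)^120 − 1] / r = $666,300.08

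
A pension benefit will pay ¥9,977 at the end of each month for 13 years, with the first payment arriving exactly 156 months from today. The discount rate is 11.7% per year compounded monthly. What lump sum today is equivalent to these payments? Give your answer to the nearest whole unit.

Ordinary annuity of 156 payments, first payment at period 156.
Periodic rate r = 0.117/12 per month; n is counted in months.
The ordinary-annuity PV formula values the stream one period before the first payment (period 155); discount that back 155 periods:
PV₀ = 9,977 × [1 − (1+r)^−156] / r × (1+r)^−155 = ¥177,370

¥177,370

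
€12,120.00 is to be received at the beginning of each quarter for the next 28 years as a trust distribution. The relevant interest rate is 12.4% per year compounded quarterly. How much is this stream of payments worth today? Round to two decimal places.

This is an annuity due: 112 payments of €12,120.00 at the beginning of each quarter.
Periodic rate r = 0.124/4 per quarter; n is counted in quarters.
PV = PMT × [(1 − (1+r)^−n)/r] × (1+r) = 12,120 × [1 − (1+r)^−112] / r × (1+r) = €389,892.14

€389,892.14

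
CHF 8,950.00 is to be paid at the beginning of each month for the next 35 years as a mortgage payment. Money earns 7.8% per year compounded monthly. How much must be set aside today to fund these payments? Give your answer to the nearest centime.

CHF 1,294,685.39

This is an annuity due: 420 payments of CHF 8,950.00 at the beginning of each month.
Periodic rate r = 0.078/12 per month; n is counted in months.
PV = PMT × [(1 − (1+r)^−n)/r] × (1+r) = 8,950 × [1 − (1+r)^−420] / r × (1+r) = CHF 1,294,685.39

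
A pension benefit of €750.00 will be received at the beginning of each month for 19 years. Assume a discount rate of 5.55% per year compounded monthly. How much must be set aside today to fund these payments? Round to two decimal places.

€106,020.87

This is an annuity due: 228 payments of €750.00 at the beginning of each month.
Periodic rate r = 0.0555/12 per month; n is counted in months.
PV = PMT × [(1 − (1+r)^−n)/r] × (1+r) = 750 × [1 − (1+r)^−228] / r × (1+r) = €106,020.87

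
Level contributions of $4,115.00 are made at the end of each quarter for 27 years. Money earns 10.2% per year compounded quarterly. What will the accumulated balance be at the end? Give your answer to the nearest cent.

$2,287,022.24

This is an ordinary annuity: 108 deposits of $4,115.00 at the end of each quarter.
Periodic rate r = 0.102/4 per quarter; n is counted in quarters.
FV = PMT × [((1+r)^n − 1)/r] = 4,115 × [(1+r)^108 − 1] / r = $2,287,022.24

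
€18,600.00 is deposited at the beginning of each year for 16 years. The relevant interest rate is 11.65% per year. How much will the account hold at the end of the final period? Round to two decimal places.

€861,149.74

This is an annuity due: 16 deposits of €18,600.00 at the beginning of each year.
Periodic rate r = 0.1165 per year.
FV = PMT × [((1+r)^n − 1)/r] × (1+r) = 18,600 × [(1+r)^16 − 1] / r × (1+r) = €861,149.74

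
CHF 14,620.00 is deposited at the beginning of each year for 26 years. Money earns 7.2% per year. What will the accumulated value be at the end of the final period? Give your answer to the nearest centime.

CHF 1,109,334.09

This is an annuity due: 26 deposits of CHF 14,620.00 at the beginning of each year.
Periodic rate r = 0.072 per year.
FV = PMT × [((1+r)^n − 1)/r] × (1+r) = 14,620 × [(1+r)^26 − 1] / r × (1+r) = CHF 1,109,334.09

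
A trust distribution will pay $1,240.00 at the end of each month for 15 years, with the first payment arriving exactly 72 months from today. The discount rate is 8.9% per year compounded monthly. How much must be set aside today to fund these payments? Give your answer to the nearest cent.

$72,773.32

Ordinary annuity of 180 payments, first payment at period 72.
Periodic rate r = 0.089/12 per month; n is counted in months.
The ordinary-annuity PV formula values the stream one period before the first payment (period 71); discount that back 71 periods:
PV₀ = 1,240 × [1 − (1+r)^−180] / r × (1+r)^−71 = $72,773.32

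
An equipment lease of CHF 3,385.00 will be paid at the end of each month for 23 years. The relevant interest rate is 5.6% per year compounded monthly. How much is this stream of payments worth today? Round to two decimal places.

This is an ordinary annuity: 276 payments of CHF 3,385.00 at the end of each month.
Periodic rate r = 0.056/12 per month; n is counted in months.
PV = PMT × [(1 − (1+r)^−n)/r] = 3,385 × [1 − (1+r)^−276] / r = CHF 524,687.47

CHF 524,687.47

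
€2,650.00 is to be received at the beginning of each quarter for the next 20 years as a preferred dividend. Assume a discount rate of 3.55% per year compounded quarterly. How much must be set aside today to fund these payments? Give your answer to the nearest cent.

This is an annuity due: 80 payments of €2,650.00 at the beginning of each quarter.
Periodic rate r = 0.0355/4 per quarter; n is counted in quarters.
PV = PMT × [(1 − (1+r)^−n)/r] × (1+r) = 2,650 × [1 − (1+r)^−80] / r × (1+r) = €152,673.29

€152,673.29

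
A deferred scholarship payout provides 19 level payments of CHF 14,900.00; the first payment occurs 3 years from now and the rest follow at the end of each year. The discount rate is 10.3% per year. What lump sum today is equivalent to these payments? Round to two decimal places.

Ordinary annuity of 19 payments, first payment at period 3.
Periodic rate r = 0.103 per year.
The ordinary-annuity PV formula values the stream one period before the first payment (period 2); discount that back 2 periods:
PV₀ = 14,900 × [1 − (1+r)^−19] / r × (1+r)^−2 = CHF 100,443.08

CHF 100,443.08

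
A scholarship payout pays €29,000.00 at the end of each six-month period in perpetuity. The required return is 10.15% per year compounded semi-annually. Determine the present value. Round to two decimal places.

€571,428.57

Periodic rate r = 0.1015/2 per half-year.
Level perpetuity: PV = PMT / r = 29,000 / (0.1015/2) = €571,428.57.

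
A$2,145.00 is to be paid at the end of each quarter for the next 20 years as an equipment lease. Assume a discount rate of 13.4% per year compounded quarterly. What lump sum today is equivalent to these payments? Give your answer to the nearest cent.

A$59,442.69

This is an ordinary annuity: 80 payments of A$2,145.00 at the end of each quarter.
Periodic rate r = 0.134/4 per quarter; n is counted in quarters.
PV = PMT × [(1 − (1+r)^−n)/r] = 2,145 × [1 − (1+r)^−80] / r = A$59,442.69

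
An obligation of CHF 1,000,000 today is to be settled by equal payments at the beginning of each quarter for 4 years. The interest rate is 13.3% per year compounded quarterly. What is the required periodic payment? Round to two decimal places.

Level annuity due; solve PV = PMT × [(1 − (1+r)^−n)/r] × (1+r) for PMT.
Periodic rate r = 0.133/4 per quarter; n is counted in quarters.
With n = 16: PMT = 1,000,000 / ([(1 − (1+r)^−n)/r] × (1+r)) = CHF 78,975.98

CHF 78,975.98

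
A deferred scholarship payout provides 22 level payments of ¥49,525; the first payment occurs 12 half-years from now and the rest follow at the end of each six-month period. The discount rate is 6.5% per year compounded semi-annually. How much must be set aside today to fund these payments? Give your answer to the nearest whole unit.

¥541,533

Ordinary annuity of 22 payments, first payment at period 12.
Periodic rate r = 0.065/2 per half-year; n is counted in half-years.
The ordinary-annuity PV formula values the stream one period before the first payment (period 11); discount that back 11 periods:
PV₀ = 49,525 × [1 − (1+r)^−22] / r × (1+r)^−11 = ¥541,533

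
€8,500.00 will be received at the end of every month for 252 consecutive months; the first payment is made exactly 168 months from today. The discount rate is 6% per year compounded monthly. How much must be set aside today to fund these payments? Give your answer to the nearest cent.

€528,808.40

Ordinary annuity of 252 payments, first payment at period 168.
Periodic rate r = 0.06/12 per month; n is counted in months.
The ordinary-annuity PV formula values the stream one period before the first payment (period 167); discount that back 167 periods:
PV₀ = 8,500 × [1 − (1+r)^−252] / r × (1+r)^−167 = €528,808.40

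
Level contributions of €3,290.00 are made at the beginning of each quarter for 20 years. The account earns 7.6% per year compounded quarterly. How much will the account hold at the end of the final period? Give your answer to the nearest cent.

This is an annuity due: 80 deposits of €3,290.00 at the beginning of each quarter.
Periodic rate r = 0.076/4 per quarter; n is counted in quarters.
FV = PMT × [((1+r)^n − 1)/r] × (1+r) = 3,290 × [(1+r)^80 − 1] / r × (1+r) = €618,889.13

€618,889.13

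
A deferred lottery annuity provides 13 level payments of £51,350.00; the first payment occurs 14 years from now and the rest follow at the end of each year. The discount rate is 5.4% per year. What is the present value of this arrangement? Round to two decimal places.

£237,710.07

Ordinary annuity of 13 payments, first payment at period 14.
Periodic rate r = 0.054 per year.
The ordinary-annuity PV formula values the stream one period before the first payment (period 13); discount that back 13 periods:
PV₀ = 51,350 × [1 − (1+r)^−13] / r × (1+r)^−13 = £237,710.07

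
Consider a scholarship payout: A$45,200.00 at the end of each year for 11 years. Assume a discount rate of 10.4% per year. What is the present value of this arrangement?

A$288,247.67

This is an ordinary annuity: 11 payments of A$45,200.00 at the end of each year.
Periodic rate r = 0.104 per year.
PV = PMT × [(1 − (1+r)^−n)/r] = 45,200 × [1 − (1+r)^−11] / r = A$288,247.67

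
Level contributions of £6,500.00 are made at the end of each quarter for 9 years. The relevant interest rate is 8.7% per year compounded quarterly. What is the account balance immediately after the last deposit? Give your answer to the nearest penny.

£349,576.84

This is an ordinary annuity: 36 deposits of £6,500.00 at the end of each quarter.
Periodic rate r = 0.087/4 per quarter; n is counted in quarters.
FV = PMT × [((1+r)^n − 1)/r] = 6,500 × [(1+r)^36 − 1] / r = £349,576.84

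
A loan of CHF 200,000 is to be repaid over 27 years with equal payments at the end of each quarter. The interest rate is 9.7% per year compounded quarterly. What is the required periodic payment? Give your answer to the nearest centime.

CHF 5,244.32

Level ordinary annuity; solve PV = PMT × [(1 − (1+r)^−n)/r] for PMT.
Periodic rate r = 0.097/4 per quarter; n is counted in quarters.
With n = 108: PMT = 200,000 / ([(1 − (1+r)^−n)/r]) = CHF 5,244.32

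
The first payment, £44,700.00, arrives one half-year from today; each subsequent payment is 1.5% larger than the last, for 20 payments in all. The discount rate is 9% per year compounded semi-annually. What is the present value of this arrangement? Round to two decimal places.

£657,888.92

Periodic rate r = 0.09/2 per half-year; n is counted in half-years.
Growing ordinary annuity: PV = PMT₁ × [1 − ((1+g)/(1+r))^n] / (r − g) = 44,700 × [1 − ((1+0.015)/(1+r))^20] / (r − 0.015) = £657,888.92.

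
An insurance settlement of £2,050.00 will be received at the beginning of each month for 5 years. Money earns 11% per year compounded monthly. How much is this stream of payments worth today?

£95,150.01

This is an annuity due: 60 payments of £2,050.00 at the beginning of each month.
Periodic rate r = 0.11/12 per month; n is counted in months.
PV = PMT × [(1 − (1+r)^−n)/r] × (1+r) = 2,050 × [1 − (1+r)^−60] / r × (1+r) = £95,150.01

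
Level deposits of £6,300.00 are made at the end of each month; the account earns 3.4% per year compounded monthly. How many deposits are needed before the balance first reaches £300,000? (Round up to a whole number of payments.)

45 payments

Periodic rate r = 0.034/12 per month; n is counted in months.
Ordinary annuity FV: 300,000 = 6,300 × [((1+r)^n − 1)/r].
(1+r)^n = 1 + 300,000 × r / 6,300, so n = ln(1 + 300,000·r/6,300) / ln(1+r) = 44.73.
Round up to a whole number of payments: n = 45.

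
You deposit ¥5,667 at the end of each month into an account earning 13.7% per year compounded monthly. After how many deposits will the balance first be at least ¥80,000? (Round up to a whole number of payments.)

Periodic rate r = 0.137/12 per month; n is counted in months.
Ordinary annuity FV: 80,000 = 5,667 × [((1+r)^n − 1)/r].
(1+r)^n = 1 + 80,000 × r / 5,667, so n = ln(1 + 80,000·r/5,667) / ln(1+r) = 13.16.
Round up to a whole number of payments: n = 14.

14 payments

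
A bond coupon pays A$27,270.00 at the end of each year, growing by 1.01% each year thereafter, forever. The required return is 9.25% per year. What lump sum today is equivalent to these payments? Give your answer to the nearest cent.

A$330,946.60

Periodic rate r = 0.0925 per year.
Growing perpetuity (Gordon): PV = PMT₁ / (r − g) = 27,270 / (r − 0.0101) = A$330,946.60.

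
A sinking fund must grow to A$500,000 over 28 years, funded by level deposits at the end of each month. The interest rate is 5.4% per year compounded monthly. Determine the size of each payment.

A$639.13

Level ordinary annuity; solve FV = PMT × [((1+r)^n − 1)/r] for PMT.
Periodic rate r = 0.054/12 per month; n is counted in months.
With n = 336: PMT = 500,000 / ([((1+r)^n − 1)/r]) = A$639.13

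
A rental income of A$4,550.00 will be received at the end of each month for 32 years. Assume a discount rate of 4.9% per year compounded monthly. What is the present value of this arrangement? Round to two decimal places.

A$881,257.04

This is an ordinary annuity: 384 payments of A$4,550.00 at the end of each month.
Periodic rate r = 0.049/12 per month; n is counted in months.
PV = PMT × [(1 − (1+r)^−n)/r] = 4,550 × [1 − (1+r)^−384] / r = A$881,257.04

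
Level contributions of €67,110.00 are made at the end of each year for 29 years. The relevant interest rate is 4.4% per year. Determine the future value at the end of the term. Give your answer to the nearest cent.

This is an ordinary annuity: 29 deposits of €67,110.00 at the end of each year.
Periodic rate r = 0.044 per year.
FV = PMT × [((1+r)^n − 1)/r] = 67,110 × [(1+r)^29 − 1] / r = €3,791,556.81

€3,791,556.81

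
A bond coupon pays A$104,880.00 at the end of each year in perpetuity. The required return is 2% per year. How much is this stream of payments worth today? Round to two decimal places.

Periodic rate r = 0.02 per year.
Level perpetuity: PV = PMT / r = 104,880 / (0.02) = A$5,244,000.00.

A$5,244,000.00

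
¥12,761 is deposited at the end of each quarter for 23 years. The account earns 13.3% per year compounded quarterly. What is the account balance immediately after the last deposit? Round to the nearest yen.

¥7,396,417

This is an ordinary annuity: 92 deposits of ¥12,761 at the end of each quarter.
Periodic rate r = 0.133/4 per quarter; n is counted in quarters.
FV = PMT × [((1+r)^n − 1)/r] = 12,761 × [(1+r)^92 − 1] / r = ¥7,396,417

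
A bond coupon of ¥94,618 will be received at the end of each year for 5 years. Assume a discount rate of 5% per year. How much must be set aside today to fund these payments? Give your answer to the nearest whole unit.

¥409,646

This is an ordinary annuity: 5 payments of ¥94,618 at the end of each year.
Periodic rate r = 0.05 per year.
PV = PMT × [(1 − (1+r)^−n)/r] = 94,618 × [1 − (1+r)^−5] / r = ¥409,646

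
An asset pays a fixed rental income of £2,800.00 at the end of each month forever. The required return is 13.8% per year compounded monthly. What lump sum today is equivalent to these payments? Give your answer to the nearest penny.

£243,478.26

Periodic rate r = 0.138/12 per month.
Level perpetuity: PV = PMT / r = 2,800 / (0.138/12) = £243,478.26.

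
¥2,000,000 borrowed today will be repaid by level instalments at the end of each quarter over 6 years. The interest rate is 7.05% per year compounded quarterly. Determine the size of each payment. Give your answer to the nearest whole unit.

Level ordinary annuity; solve PV = PMT × [(1 − (1+r)^−n)/r] for PMT.
Periodic rate r = 0.0705/4 per quarter; n is counted in quarters.
With n = 24: PMT = 2,000,000 / ([(1 − (1+r)^−n)/r]) = ¥102,919

¥102,919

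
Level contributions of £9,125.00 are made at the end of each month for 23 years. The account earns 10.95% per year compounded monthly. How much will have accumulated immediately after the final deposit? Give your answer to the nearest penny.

£11,269,036.99

This is an ordinary annuity: 276 deposits of £9,125.00 at the end of each month.
Periodic rate r = 0.1095/12 per month; n is counted in months.
FV = PMT × [((1+r)^n − 1)/r] = 9,125 × [(1+r)^276 − 1] / r = £11,269,036.99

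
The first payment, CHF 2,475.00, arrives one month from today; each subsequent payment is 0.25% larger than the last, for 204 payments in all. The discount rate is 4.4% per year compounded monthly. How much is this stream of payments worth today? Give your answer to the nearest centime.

Periodic rate r = 0.044/12 per month; n is counted in months.
Growing ordinary annuity: PV = PMT₁ × [1 − ((1+g)/(1+r))^n] / (r − g) = 2,475 × [1 − ((1+0.0025)/(1+r))^204] / (r − 0.0025) = CHF 448,089.18.

CHF 448,089.18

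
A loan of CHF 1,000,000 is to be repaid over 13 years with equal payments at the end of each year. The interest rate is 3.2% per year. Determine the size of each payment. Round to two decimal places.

CHF 95,236.30

Level ordinary annuity; solve PV = PMT × [(1 − (1+r)^−n)/r] for PMT.
Periodic rate r = 0.032 per year.
With n = 13: PMT = 1,000,000 / ([(1 − (1+r)^−n)/r]) = CHF 95,236.30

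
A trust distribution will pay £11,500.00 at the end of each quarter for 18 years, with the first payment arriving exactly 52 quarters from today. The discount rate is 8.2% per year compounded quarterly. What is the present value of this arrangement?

£153,055.58

Ordinary annuity of 72 payments, first payment at period 52.
Periodic rate r = 0.082/4 per quarter; n is counted in quarters.
The ordinary-annuity PV formula values the stream one period before the first payment (period 51); discount that back 51 periods:
PV₀ = 11,500 × [1 − (1+r)^−72] / r × (1+r)^−51 = £153,055.58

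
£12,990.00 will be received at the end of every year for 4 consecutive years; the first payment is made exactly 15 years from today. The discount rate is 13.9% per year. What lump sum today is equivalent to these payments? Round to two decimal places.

Ordinary annuity of 4 payments, first payment at period 15.
Periodic rate r = 0.139 per year.
The ordinary-annuity PV formula values the stream one period before the first payment (period 14); discount that back 14 periods:
PV₀ = 12,990 × [1 − (1+r)^−4] / r × (1+r)^−14 = £6,132.18

£6,132.18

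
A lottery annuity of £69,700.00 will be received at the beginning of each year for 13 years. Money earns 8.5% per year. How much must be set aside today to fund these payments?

£581,624.62

This is an annuity due: 13 payments of £69,700.00 at the beginning of each year.
Periodic rate r = 0.085 per year.
PV = PMT × [(1 − (1+r)^−n)/r] × (1+r) = 69,700 × [1 − (1+r)^−13] / r × (1+r) = £581,624.62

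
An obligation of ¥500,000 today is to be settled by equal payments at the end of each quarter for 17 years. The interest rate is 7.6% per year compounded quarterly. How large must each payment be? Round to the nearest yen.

Level ordinary annuity; solve PV = PMT × [(1 − (1+r)^−n)/r] for PMT.
Periodic rate r = 0.076/4 per quarter; n is counted in quarters.
With n = 68: PMT = 500,000 / ([(1 − (1+r)^−n)/r]) = ¥13,159

¥13,159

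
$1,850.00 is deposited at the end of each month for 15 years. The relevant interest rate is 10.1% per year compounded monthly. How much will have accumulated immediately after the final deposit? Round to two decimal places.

This is an ordinary annuity: 180 deposits of $1,850.00 at the end of each month.
Periodic rate r = 0.101/12 per month; n is counted in months.
FV = PMT × [((1+r)^n − 1)/r] = 1,850 × [(1+r)^180 − 1] / r = $773,849.95

$773,849.95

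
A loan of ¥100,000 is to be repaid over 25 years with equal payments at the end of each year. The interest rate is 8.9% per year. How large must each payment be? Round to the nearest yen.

Level ordinary annuity; solve PV = PMT × [(1 − (1+r)^−n)/r] for PMT.
Periodic rate r = 0.089 per year.
With n = 25: PMT = 100,000 / ([(1 − (1+r)^−n)/r]) = ¥10,098

¥10,098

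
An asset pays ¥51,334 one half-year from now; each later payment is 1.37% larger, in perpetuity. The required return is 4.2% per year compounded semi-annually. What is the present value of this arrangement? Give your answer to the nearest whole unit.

Periodic rate r = 0.042/2 per half-year.
Growing perpetuity (Gordon): PV = PMT₁ / (r − g) = 51,334 / (r − 0.0137) = ¥7,032,055.

¥7,032,055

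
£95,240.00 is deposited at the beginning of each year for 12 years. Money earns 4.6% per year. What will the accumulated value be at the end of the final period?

This is an annuity due: 12 deposits of £95,240.00 at the beginning of each year.
Periodic rate r = 0.046 per year.
FV = PMT × [((1+r)^n − 1)/r] × (1+r) = 95,240 × [(1+r)^12 − 1] / r × (1+r) = £1,549,450.42

£1,549,450.42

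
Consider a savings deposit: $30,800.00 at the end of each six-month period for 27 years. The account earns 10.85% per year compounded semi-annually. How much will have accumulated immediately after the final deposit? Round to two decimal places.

$9,274,768.80

This is an ordinary annuity: 54 deposits of $30,800.00 at the end of each six-month period.
Periodic rate r = 0.1085/2 per half-year; n is counted in half-years.
FV = PMT × [((1+r)^n − 1)/r] = 30,800 × [(1+r)^54 − 1] / r = $9,274,768.80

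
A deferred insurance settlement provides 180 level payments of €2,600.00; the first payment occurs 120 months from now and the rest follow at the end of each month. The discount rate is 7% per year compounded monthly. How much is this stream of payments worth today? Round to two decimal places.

Ordinary annuity of 180 payments, first payment at period 120.
Periodic rate r = 0.07/12 per month; n is counted in months.
The ordinary-annuity PV formula values the stream one period before the first payment (period 119); discount that back 119 periods:
PV₀ = 2,600 × [1 − (1+r)^−180] / r × (1+r)^−119 = €144,777.06

€144,777.06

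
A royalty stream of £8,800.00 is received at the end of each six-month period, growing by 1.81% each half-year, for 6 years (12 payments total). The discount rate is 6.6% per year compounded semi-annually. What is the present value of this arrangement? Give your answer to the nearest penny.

Periodic rate r = 0.066/2 per half-year; n is counted in half-years.
Growing ordinary annuity: PV = PMT₁ × [1 − ((1+g)/(1+r))^n] / (r − g) = 8,800 × [1 − ((1+0.0181)/(1+r))^12] / (r − 0.0181) = £94,494.24.

£94,494.24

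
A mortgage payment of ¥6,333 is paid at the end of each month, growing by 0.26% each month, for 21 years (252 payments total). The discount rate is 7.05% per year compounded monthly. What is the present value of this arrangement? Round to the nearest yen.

¥1,083,607

Periodic rate r = 0.0705/12 per month; n is counted in months.
Growing ordinary annuity: PV = PMT₁ × [1 − ((1+g)/(1+r))^n] / (r − g) = 6,333 × [1 − ((1+0.0026)/(1+r))^252] / (r − 0.0026) = ¥1,083,607.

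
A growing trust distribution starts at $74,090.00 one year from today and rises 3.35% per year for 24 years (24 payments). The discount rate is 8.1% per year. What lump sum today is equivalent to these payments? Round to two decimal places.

$1,029,270.56

Periodic rate r = 0.081 per year.
Growing ordinary annuity: PV = PMT₁ × [1 − ((1+g)/(1+r))^n] / (r − g) = 74,090 × [1 − ((1+0.0335)/(1+r))^24] / (r − 0.0335) = $1,029,270.56.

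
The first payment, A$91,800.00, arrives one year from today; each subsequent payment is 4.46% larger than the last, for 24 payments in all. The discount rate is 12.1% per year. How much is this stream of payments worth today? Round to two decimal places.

Periodic rate r = 0.121 per year.
Growing ordinary annuity: PV = PMT₁ × [1 − ((1+g)/(1+r))^n] / (r − g) = 91,800 × [1 − ((1+0.0446)/(1+r))^24] / (r − 0.0446) = A$980,762.51.

A$980,762.51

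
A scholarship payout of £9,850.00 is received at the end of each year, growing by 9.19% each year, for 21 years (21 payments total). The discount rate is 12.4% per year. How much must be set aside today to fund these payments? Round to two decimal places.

£139,868.05

Periodic rate r = 0.124 per year.
Growing ordinary annuity: PV = PMT₁ × [1 − ((1+g)/(1+r))^n] / (r − g) = 9,850 × [1 − ((1+0.0919)/(1+r))^21] / (r − 0.0919) = £139,868.05.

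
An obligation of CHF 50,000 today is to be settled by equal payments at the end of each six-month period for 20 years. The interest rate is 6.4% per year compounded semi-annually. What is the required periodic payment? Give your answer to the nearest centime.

CHF 2,233.60

Level ordinary annuity; solve PV = PMT × [(1 − (1+r)^−n)/r] for PMT.
Periodic rate r = 0.064/2 per half-year; n is counted in half-years.
With n = 40: PMT = 50,000 / ([(1 − (1+r)^−n)/r]) = CHF 2,233.60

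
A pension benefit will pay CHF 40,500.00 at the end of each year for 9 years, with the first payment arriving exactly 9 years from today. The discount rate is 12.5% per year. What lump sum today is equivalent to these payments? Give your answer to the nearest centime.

Ordinary annuity of 9 payments, first payment at period 9.
Periodic rate r = 0.125 per year.
The ordinary-annuity PV formula values the stream one period before the first payment (period 8); discount that back 8 periods:
PV₀ = 40,500 × [1 − (1+r)^−9] / r × (1+r)^−8 = CHF 82,529.78

CHF 82,529.78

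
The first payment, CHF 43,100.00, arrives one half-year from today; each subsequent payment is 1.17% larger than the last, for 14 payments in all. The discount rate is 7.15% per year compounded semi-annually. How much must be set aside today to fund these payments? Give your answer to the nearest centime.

CHF 502,314.26

Periodic rate r = 0.0715/2 per half-year; n is counted in half-years.
Growing ordinary annuity: PV = PMT₁ × [1 − ((1+g)/(1+r))^n] / (r − g) = 43,100 × [1 − ((1+0.0117)/(1+r))^14] / (r − 0.0117) = CHF 502,314.26.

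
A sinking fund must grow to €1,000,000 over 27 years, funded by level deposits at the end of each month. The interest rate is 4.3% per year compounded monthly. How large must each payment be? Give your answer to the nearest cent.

€1,638.84

Level ordinary annuity; solve FV = PMT × [((1+r)^n − 1)/r] for PMT.
Periodic rate r = 0.043/12 per month; n is counted in months.
With n = 324: PMT = 1,000,000 / ([((1+r)^n − 1)/r]) = €1,638.84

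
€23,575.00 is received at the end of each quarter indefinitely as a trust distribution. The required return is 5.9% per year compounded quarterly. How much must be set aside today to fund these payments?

€1,598,305.08

Periodic rate r = 0.059/4 per quarter.
Level perpetuity: PV = PMT / r = 23,575 / (0.059/4) = €1,598,305.08.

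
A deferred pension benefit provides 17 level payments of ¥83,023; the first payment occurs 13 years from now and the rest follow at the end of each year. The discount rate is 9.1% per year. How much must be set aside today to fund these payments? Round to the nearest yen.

¥247,833

Ordinary annuity of 17 payments, first payment at period 13.
Periodic rate r = 0.091 per year.
The ordinary-annuity PV formula values the stream one period before the first payment (period 12); discount that back 12 periods:
PV₀ = 83,023 × [1 − (1+r)^−17] / r × (1+r)^−12 = ¥247,833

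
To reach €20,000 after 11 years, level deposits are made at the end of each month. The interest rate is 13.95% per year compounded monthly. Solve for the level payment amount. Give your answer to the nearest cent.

Level ordinary annuity; solve FV = PMT × [((1+r)^n − 1)/r] for PMT.
Periodic rate r = 0.1395/12 per month; n is counted in months.
With n = 132: PMT = 20,000 / ([((1+r)^n − 1)/r]) = €64.62

€64.62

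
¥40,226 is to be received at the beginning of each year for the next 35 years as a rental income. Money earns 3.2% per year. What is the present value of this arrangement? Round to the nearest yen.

¥866,517

This is an annuity due: 35 payments of ¥40,226 at the beginning of each year.
Periodic rate r = 0.032 per year.
PV = PMT × [(1 − (1+r)^−n)/r] × (1+r) = 40,226 × [1 − (1+r)^−35] / r × (1+r) = ¥866,517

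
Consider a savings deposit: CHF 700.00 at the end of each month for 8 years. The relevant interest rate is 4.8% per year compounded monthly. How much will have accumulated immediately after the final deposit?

CHF 81,728.73

This is an ordinary annuity: 96 deposits of CHF 700.00 at the end of each month.
Periodic rate r = 0.048/12 per month; n is counted in months.
FV = PMT × [((1+r)^n − 1)/r] = 700 × [(1+r)^96 − 1] / r = CHF 81,728.73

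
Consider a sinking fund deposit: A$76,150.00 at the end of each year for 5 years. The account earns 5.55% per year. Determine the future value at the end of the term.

A$425,424.67

This is an ordinary annuity: 5 deposits of A$76,150.00 at the end of each year.
Periodic rate r = 0.0555 per year.
FV = PMT × [((1+r)^n − 1)/r] = 76,150 × [(1+r)^5 − 1] / r = A$425,424.67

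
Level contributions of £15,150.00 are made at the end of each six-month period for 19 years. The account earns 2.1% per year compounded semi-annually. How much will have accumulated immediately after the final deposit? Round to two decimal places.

This is an ordinary annuity: 38 deposits of £15,150.00 at the end of each six-month period.
Periodic rate r = 0.021/2 per half-year; n is counted in half-years.
FV = PMT × [((1+r)^n − 1)/r] = 15,150 × [(1+r)^38 − 1] / r = £703,012.88

£703,012.88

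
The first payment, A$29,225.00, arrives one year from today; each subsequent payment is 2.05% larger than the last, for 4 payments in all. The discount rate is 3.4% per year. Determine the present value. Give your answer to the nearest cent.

A$110,861.20

Periodic rate r = 0.034 per year.
Growing ordinary annuity: PV = PMT₁ × [1 − ((1+g)/(1+r))^n] / (r − g) = 29,225 × [1 − ((1+0.0205)/(1+r))^4] / (r − 0.0205) = A$110,861.20.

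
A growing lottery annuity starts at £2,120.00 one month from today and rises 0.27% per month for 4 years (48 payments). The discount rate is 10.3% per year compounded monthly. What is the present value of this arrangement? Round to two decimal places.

Periodic rate r = 0.103/12 per month; n is counted in months.
Growing ordinary annuity: PV = PMT₁ × [1 − ((1+g)/(1+r))^n] / (r − g) = 2,120 × [1 − ((1+0.0027)/(1+r))^48] / (r − 0.0027) = £88,223.16.

£88,223.16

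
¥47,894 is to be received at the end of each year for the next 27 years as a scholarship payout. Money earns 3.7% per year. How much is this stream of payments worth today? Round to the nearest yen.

This is an ordinary annuity: 27 payments of ¥47,894 at the end of each year.
Periodic rate r = 0.037 per year.
PV = PMT × [(1 − (1+r)^−n)/r] = 47,894 × [1 − (1+r)^−27] / r = ¥809,085

¥809,085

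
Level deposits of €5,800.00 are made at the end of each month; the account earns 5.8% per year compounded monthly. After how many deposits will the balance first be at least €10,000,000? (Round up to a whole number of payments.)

Periodic rate r = 0.058/12 per month; n is counted in months.
Ordinary annuity FV: 10,000,000 = 5,800 × [((1+r)^n − 1)/r].
(1+r)^n = 1 + 10,000,000 × r / 5,800, so n = ln(1 + 10,000,000·r/5,800) / ln(1+r) = 463.24.
Round up to a whole number of payments: n = 464.

464 payments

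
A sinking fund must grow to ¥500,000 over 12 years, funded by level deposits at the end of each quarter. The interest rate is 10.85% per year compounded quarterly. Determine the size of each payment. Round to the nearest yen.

Level ordinary annuity; solve FV = PMT × [((1+r)^n − 1)/r] for PMT.
Periodic rate r = 0.1085/4 per quarter; n is counted in quarters.
With n = 48: PMT = 500,000 / ([((1+r)^n − 1)/r]) = ¥5,190

¥5,190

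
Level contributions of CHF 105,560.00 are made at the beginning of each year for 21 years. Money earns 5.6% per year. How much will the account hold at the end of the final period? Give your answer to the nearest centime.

This is an annuity due: 21 deposits of CHF 105,560.00 at the beginning of each year.
Periodic rate r = 0.056 per year.
FV = PMT × [((1+r)^n − 1)/r] × (1+r) = 105,560 × [(1+r)^21 − 1] / r × (1+r) = CHF 4,259,980.23

CHF 4,259,980.23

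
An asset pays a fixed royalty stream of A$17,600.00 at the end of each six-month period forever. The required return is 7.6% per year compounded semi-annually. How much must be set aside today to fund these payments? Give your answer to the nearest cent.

A$463,157.89

Periodic rate r = 0.076/2 per half-year.
Level perpetuity: PV = PMT / r = 17,600 / (0.076/2) = A$463,157.89.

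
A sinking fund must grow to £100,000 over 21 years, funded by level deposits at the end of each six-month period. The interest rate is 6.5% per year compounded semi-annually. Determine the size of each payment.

£1,147.75

Level ordinary annuity; solve FV = PMT × [((1+r)^n − 1)/r] for PMT.
Periodic rate r = 0.065/2 per half-year; n is counted in half-years.
With n = 42: PMT = 100,000 / ([((1+r)^n − 1)/r]) = £1,147.75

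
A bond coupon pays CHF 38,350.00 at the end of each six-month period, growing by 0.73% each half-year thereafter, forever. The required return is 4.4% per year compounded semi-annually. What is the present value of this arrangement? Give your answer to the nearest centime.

Periodic rate r = 0.044/2 per half-year.
Growing perpetuity (Gordon): PV = PMT₁ / (r − g) = 38,350 / (r − 0.0073) = CHF 2,608,843.54.

CHF 2,608,843.54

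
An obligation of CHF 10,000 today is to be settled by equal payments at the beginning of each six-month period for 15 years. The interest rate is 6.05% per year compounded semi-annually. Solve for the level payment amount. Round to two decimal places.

CHF 496.81

Level annuity due; solve PV = PMT × [(1 − (1+r)^−n)/r] × (1+r) for PMT.
Periodic rate r = 0.0605/2 per half-year; n is counted in half-years.
With n = 30: PMT = 10,000 / ([(1 − (1+r)^−n)/r] × (1+r)) = CHF 496.81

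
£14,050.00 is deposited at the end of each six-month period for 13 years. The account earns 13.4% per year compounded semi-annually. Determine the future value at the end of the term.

This is an ordinary annuity: 26 deposits of £14,050.00 at the end of each six-month period.
Periodic rate r = 0.134/2 per half-year; n is counted in half-years.
FV = PMT × [((1+r)^n − 1)/r] = 14,050 × [(1+r)^26 − 1] / r = £922,376.71

£922,376.71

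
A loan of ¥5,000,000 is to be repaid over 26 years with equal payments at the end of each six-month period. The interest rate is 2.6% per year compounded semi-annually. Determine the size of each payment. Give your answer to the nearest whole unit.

Level ordinary annuity; solve PV = PMT × [(1 − (1+r)^−n)/r] for PMT.
Periodic rate r = 0.026/2 per half-year; n is counted in half-years.
With n = 52: PMT = 5,000,000 / ([(1 − (1+r)^−n)/r]) = ¥132,889

¥132,889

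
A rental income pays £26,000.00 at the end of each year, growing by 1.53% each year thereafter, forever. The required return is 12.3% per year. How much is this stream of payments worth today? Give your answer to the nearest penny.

Periodic rate r = 0.123 per year.
Growing perpetuity (Gordon): PV = PMT₁ / (r − g) = 26,000 / (r − 0.0153) = £241,411.33.

£241,411.33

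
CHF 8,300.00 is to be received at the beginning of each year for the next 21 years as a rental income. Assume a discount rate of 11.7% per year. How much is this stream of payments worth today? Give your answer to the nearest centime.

CHF 71,480.76

This is an annuity due: 21 payments of CHF 8,300.00 at the beginning of each year.
Periodic rate r = 0.117 per year.
PV = PMT × [(1 − (1+r)^−n)/r] × (1+r) = 8,300 × [1 − (1+r)^−21] / r × (1+r) = CHF 71,480.76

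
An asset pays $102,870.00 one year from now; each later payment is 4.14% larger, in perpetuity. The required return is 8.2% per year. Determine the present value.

Periodic rate r = 0.082 per year.
Growing perpetuity (Gordon): PV = PMT₁ / (r − g) = 102,870 / (r − 0.0414) = $2,533,743.84.

$2,533,743.84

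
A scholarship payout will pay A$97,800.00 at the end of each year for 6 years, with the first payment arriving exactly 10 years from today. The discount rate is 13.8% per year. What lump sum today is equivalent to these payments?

A$119,465.33

Ordinary annuity of 6 payments, first payment at period 10.
Periodic rate r = 0.138 per year.
The ordinary-annuity PV formula values the stream one period before the first payment (period 9); discount that back 9 periods:
PV₀ = 97,800 × [1 − (1+r)^−6] / r × (1+r)^−9 = A$119,465.33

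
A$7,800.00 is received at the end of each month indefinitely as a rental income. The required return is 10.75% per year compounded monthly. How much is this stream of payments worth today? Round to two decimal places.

A$870,697.67

Periodic rate r = 0.1075/12 per month.
Level perpetuity: PV = PMT / r = 7,800 / (0.1075/12) = A$870,697.67.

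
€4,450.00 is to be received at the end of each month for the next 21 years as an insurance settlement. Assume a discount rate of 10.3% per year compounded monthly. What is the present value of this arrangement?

€458,283.03

This is an ordinary annuity: 252 payments of €4,450.00 at the end of each month.
Periodic rate r = 0.103/12 per month; n is counted in months.
PV = PMT × [(1 − (1+r)^−n)/r] = 4,450 × [1 − (1+r)^−252] / r = €458,283.03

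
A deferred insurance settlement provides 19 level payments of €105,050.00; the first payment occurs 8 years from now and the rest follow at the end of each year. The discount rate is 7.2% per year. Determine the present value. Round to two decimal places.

Ordinary annuity of 19 payments, first payment at period 8.
Periodic rate r = 0.072 per year.
The ordinary-annuity PV formula values the stream one period before the first payment (period 7); discount that back 7 periods:
PV₀ = 105,050 × [1 − (1+r)^−19] / r × (1+r)^−7 = €657,478.11

€657,478.11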